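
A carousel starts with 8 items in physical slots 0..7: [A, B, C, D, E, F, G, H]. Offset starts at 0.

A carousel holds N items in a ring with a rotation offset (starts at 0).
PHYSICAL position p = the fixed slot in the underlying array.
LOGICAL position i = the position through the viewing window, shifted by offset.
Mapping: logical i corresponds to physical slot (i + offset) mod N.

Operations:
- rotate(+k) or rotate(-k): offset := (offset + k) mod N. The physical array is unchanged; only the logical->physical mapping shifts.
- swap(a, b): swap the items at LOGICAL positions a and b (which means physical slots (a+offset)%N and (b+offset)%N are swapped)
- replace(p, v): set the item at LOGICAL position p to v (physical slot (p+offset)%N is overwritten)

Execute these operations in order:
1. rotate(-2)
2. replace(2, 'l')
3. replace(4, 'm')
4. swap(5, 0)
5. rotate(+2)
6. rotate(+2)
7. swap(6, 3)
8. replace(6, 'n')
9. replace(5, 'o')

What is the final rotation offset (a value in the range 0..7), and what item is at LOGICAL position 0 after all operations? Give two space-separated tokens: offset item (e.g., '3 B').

After op 1 (rotate(-2)): offset=6, physical=[A,B,C,D,E,F,G,H], logical=[G,H,A,B,C,D,E,F]
After op 2 (replace(2, 'l')): offset=6, physical=[l,B,C,D,E,F,G,H], logical=[G,H,l,B,C,D,E,F]
After op 3 (replace(4, 'm')): offset=6, physical=[l,B,m,D,E,F,G,H], logical=[G,H,l,B,m,D,E,F]
After op 4 (swap(5, 0)): offset=6, physical=[l,B,m,G,E,F,D,H], logical=[D,H,l,B,m,G,E,F]
After op 5 (rotate(+2)): offset=0, physical=[l,B,m,G,E,F,D,H], logical=[l,B,m,G,E,F,D,H]
After op 6 (rotate(+2)): offset=2, physical=[l,B,m,G,E,F,D,H], logical=[m,G,E,F,D,H,l,B]
After op 7 (swap(6, 3)): offset=2, physical=[F,B,m,G,E,l,D,H], logical=[m,G,E,l,D,H,F,B]
After op 8 (replace(6, 'n')): offset=2, physical=[n,B,m,G,E,l,D,H], logical=[m,G,E,l,D,H,n,B]
After op 9 (replace(5, 'o')): offset=2, physical=[n,B,m,G,E,l,D,o], logical=[m,G,E,l,D,o,n,B]

Answer: 2 m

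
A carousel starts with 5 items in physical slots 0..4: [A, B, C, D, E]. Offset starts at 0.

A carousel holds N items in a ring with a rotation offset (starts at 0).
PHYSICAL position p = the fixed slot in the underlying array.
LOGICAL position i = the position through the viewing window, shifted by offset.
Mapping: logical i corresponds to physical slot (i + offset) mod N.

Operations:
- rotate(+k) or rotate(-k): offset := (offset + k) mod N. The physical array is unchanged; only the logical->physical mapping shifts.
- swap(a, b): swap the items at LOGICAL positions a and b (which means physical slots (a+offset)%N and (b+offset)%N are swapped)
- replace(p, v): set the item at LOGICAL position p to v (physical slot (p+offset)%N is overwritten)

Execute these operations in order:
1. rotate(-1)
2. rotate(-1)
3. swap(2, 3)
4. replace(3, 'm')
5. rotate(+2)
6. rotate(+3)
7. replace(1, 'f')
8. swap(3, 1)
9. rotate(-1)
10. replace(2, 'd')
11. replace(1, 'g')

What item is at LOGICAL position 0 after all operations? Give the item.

Answer: C

Derivation:
After op 1 (rotate(-1)): offset=4, physical=[A,B,C,D,E], logical=[E,A,B,C,D]
After op 2 (rotate(-1)): offset=3, physical=[A,B,C,D,E], logical=[D,E,A,B,C]
After op 3 (swap(2, 3)): offset=3, physical=[B,A,C,D,E], logical=[D,E,B,A,C]
After op 4 (replace(3, 'm')): offset=3, physical=[B,m,C,D,E], logical=[D,E,B,m,C]
After op 5 (rotate(+2)): offset=0, physical=[B,m,C,D,E], logical=[B,m,C,D,E]
After op 6 (rotate(+3)): offset=3, physical=[B,m,C,D,E], logical=[D,E,B,m,C]
After op 7 (replace(1, 'f')): offset=3, physical=[B,m,C,D,f], logical=[D,f,B,m,C]
After op 8 (swap(3, 1)): offset=3, physical=[B,f,C,D,m], logical=[D,m,B,f,C]
After op 9 (rotate(-1)): offset=2, physical=[B,f,C,D,m], logical=[C,D,m,B,f]
After op 10 (replace(2, 'd')): offset=2, physical=[B,f,C,D,d], logical=[C,D,d,B,f]
After op 11 (replace(1, 'g')): offset=2, physical=[B,f,C,g,d], logical=[C,g,d,B,f]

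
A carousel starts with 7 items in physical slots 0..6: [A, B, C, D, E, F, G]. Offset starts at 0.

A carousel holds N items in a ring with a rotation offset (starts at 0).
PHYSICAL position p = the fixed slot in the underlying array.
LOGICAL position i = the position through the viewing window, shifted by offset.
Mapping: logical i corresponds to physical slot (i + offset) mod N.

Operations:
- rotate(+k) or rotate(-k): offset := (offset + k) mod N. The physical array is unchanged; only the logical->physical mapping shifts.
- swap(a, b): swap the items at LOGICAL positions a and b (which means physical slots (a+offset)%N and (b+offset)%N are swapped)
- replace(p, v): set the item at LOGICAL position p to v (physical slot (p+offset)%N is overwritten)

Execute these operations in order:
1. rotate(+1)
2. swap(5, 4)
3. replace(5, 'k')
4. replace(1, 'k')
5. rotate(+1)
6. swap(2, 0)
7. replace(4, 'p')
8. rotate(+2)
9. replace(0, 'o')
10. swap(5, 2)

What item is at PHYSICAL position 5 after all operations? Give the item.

Answer: G

Derivation:
After op 1 (rotate(+1)): offset=1, physical=[A,B,C,D,E,F,G], logical=[B,C,D,E,F,G,A]
After op 2 (swap(5, 4)): offset=1, physical=[A,B,C,D,E,G,F], logical=[B,C,D,E,G,F,A]
After op 3 (replace(5, 'k')): offset=1, physical=[A,B,C,D,E,G,k], logical=[B,C,D,E,G,k,A]
After op 4 (replace(1, 'k')): offset=1, physical=[A,B,k,D,E,G,k], logical=[B,k,D,E,G,k,A]
After op 5 (rotate(+1)): offset=2, physical=[A,B,k,D,E,G,k], logical=[k,D,E,G,k,A,B]
After op 6 (swap(2, 0)): offset=2, physical=[A,B,E,D,k,G,k], logical=[E,D,k,G,k,A,B]
After op 7 (replace(4, 'p')): offset=2, physical=[A,B,E,D,k,G,p], logical=[E,D,k,G,p,A,B]
After op 8 (rotate(+2)): offset=4, physical=[A,B,E,D,k,G,p], logical=[k,G,p,A,B,E,D]
After op 9 (replace(0, 'o')): offset=4, physical=[A,B,E,D,o,G,p], logical=[o,G,p,A,B,E,D]
After op 10 (swap(5, 2)): offset=4, physical=[A,B,p,D,o,G,E], logical=[o,G,E,A,B,p,D]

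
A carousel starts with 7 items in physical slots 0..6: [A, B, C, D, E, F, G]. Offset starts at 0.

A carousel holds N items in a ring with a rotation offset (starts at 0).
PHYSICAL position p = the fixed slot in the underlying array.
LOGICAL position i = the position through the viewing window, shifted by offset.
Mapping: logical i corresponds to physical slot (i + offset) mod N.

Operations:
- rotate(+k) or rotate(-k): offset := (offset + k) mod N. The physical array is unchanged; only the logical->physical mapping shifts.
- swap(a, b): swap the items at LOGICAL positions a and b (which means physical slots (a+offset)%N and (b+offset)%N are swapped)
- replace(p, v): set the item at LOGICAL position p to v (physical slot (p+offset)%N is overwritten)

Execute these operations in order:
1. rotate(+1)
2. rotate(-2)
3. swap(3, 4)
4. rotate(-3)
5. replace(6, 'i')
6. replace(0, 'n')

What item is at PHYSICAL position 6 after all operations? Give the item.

After op 1 (rotate(+1)): offset=1, physical=[A,B,C,D,E,F,G], logical=[B,C,D,E,F,G,A]
After op 2 (rotate(-2)): offset=6, physical=[A,B,C,D,E,F,G], logical=[G,A,B,C,D,E,F]
After op 3 (swap(3, 4)): offset=6, physical=[A,B,D,C,E,F,G], logical=[G,A,B,D,C,E,F]
After op 4 (rotate(-3)): offset=3, physical=[A,B,D,C,E,F,G], logical=[C,E,F,G,A,B,D]
After op 5 (replace(6, 'i')): offset=3, physical=[A,B,i,C,E,F,G], logical=[C,E,F,G,A,B,i]
After op 6 (replace(0, 'n')): offset=3, physical=[A,B,i,n,E,F,G], logical=[n,E,F,G,A,B,i]

Answer: G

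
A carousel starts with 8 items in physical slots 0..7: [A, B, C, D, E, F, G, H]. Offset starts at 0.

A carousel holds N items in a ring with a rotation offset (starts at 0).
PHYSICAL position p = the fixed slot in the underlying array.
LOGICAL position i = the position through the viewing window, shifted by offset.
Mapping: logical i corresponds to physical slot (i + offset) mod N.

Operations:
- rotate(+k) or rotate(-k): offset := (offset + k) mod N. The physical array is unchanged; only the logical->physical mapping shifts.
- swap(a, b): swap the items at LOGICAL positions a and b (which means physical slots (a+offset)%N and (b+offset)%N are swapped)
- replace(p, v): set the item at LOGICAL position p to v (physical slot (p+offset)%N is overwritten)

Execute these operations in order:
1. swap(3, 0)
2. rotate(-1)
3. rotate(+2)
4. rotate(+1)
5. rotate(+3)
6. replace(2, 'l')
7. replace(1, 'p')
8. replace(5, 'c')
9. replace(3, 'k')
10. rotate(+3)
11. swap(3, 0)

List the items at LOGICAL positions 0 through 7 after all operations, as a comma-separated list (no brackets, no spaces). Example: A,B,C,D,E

Answer: A,B,c,k,E,F,p,l

Derivation:
After op 1 (swap(3, 0)): offset=0, physical=[D,B,C,A,E,F,G,H], logical=[D,B,C,A,E,F,G,H]
After op 2 (rotate(-1)): offset=7, physical=[D,B,C,A,E,F,G,H], logical=[H,D,B,C,A,E,F,G]
After op 3 (rotate(+2)): offset=1, physical=[D,B,C,A,E,F,G,H], logical=[B,C,A,E,F,G,H,D]
After op 4 (rotate(+1)): offset=2, physical=[D,B,C,A,E,F,G,H], logical=[C,A,E,F,G,H,D,B]
After op 5 (rotate(+3)): offset=5, physical=[D,B,C,A,E,F,G,H], logical=[F,G,H,D,B,C,A,E]
After op 6 (replace(2, 'l')): offset=5, physical=[D,B,C,A,E,F,G,l], logical=[F,G,l,D,B,C,A,E]
After op 7 (replace(1, 'p')): offset=5, physical=[D,B,C,A,E,F,p,l], logical=[F,p,l,D,B,C,A,E]
After op 8 (replace(5, 'c')): offset=5, physical=[D,B,c,A,E,F,p,l], logical=[F,p,l,D,B,c,A,E]
After op 9 (replace(3, 'k')): offset=5, physical=[k,B,c,A,E,F,p,l], logical=[F,p,l,k,B,c,A,E]
After op 10 (rotate(+3)): offset=0, physical=[k,B,c,A,E,F,p,l], logical=[k,B,c,A,E,F,p,l]
After op 11 (swap(3, 0)): offset=0, physical=[A,B,c,k,E,F,p,l], logical=[A,B,c,k,E,F,p,l]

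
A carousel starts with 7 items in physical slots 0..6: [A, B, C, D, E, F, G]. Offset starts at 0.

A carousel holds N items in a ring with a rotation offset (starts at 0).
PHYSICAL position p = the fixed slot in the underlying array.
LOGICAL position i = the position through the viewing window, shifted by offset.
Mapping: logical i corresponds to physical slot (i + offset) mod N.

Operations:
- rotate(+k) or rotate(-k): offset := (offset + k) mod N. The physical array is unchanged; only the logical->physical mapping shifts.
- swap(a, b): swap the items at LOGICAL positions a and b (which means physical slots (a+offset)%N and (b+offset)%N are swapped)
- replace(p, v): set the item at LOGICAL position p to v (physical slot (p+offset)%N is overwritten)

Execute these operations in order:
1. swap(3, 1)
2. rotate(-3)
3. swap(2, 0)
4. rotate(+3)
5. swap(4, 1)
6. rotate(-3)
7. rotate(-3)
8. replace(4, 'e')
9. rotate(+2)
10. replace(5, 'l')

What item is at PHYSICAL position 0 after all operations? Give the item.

Answer: A

Derivation:
After op 1 (swap(3, 1)): offset=0, physical=[A,D,C,B,E,F,G], logical=[A,D,C,B,E,F,G]
After op 2 (rotate(-3)): offset=4, physical=[A,D,C,B,E,F,G], logical=[E,F,G,A,D,C,B]
After op 3 (swap(2, 0)): offset=4, physical=[A,D,C,B,G,F,E], logical=[G,F,E,A,D,C,B]
After op 4 (rotate(+3)): offset=0, physical=[A,D,C,B,G,F,E], logical=[A,D,C,B,G,F,E]
After op 5 (swap(4, 1)): offset=0, physical=[A,G,C,B,D,F,E], logical=[A,G,C,B,D,F,E]
After op 6 (rotate(-3)): offset=4, physical=[A,G,C,B,D,F,E], logical=[D,F,E,A,G,C,B]
After op 7 (rotate(-3)): offset=1, physical=[A,G,C,B,D,F,E], logical=[G,C,B,D,F,E,A]
After op 8 (replace(4, 'e')): offset=1, physical=[A,G,C,B,D,e,E], logical=[G,C,B,D,e,E,A]
After op 9 (rotate(+2)): offset=3, physical=[A,G,C,B,D,e,E], logical=[B,D,e,E,A,G,C]
After op 10 (replace(5, 'l')): offset=3, physical=[A,l,C,B,D,e,E], logical=[B,D,e,E,A,l,C]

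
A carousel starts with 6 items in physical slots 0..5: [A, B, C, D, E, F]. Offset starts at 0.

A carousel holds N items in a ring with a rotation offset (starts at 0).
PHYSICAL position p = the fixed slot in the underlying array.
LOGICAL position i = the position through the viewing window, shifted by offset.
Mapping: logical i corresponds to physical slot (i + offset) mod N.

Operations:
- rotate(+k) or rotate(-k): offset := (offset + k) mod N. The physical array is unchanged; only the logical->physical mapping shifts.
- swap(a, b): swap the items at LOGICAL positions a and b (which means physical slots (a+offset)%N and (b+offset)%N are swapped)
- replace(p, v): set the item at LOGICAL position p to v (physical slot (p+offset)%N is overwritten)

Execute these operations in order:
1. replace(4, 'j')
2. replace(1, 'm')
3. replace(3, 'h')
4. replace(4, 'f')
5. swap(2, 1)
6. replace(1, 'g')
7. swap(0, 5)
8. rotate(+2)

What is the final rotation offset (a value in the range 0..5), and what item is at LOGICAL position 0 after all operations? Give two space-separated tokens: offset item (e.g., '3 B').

Answer: 2 m

Derivation:
After op 1 (replace(4, 'j')): offset=0, physical=[A,B,C,D,j,F], logical=[A,B,C,D,j,F]
After op 2 (replace(1, 'm')): offset=0, physical=[A,m,C,D,j,F], logical=[A,m,C,D,j,F]
After op 3 (replace(3, 'h')): offset=0, physical=[A,m,C,h,j,F], logical=[A,m,C,h,j,F]
After op 4 (replace(4, 'f')): offset=0, physical=[A,m,C,h,f,F], logical=[A,m,C,h,f,F]
After op 5 (swap(2, 1)): offset=0, physical=[A,C,m,h,f,F], logical=[A,C,m,h,f,F]
After op 6 (replace(1, 'g')): offset=0, physical=[A,g,m,h,f,F], logical=[A,g,m,h,f,F]
After op 7 (swap(0, 5)): offset=0, physical=[F,g,m,h,f,A], logical=[F,g,m,h,f,A]
After op 8 (rotate(+2)): offset=2, physical=[F,g,m,h,f,A], logical=[m,h,f,A,F,g]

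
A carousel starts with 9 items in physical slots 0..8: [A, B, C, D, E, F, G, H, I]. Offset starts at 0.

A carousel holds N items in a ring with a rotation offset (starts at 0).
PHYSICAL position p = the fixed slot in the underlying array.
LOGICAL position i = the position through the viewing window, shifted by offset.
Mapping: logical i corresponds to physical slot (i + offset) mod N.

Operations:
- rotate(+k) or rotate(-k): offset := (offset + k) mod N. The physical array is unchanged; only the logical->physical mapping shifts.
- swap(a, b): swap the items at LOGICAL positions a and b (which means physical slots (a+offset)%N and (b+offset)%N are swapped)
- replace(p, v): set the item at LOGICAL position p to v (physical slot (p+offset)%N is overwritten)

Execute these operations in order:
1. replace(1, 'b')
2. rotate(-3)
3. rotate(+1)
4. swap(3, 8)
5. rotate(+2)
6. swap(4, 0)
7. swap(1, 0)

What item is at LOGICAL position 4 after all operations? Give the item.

After op 1 (replace(1, 'b')): offset=0, physical=[A,b,C,D,E,F,G,H,I], logical=[A,b,C,D,E,F,G,H,I]
After op 2 (rotate(-3)): offset=6, physical=[A,b,C,D,E,F,G,H,I], logical=[G,H,I,A,b,C,D,E,F]
After op 3 (rotate(+1)): offset=7, physical=[A,b,C,D,E,F,G,H,I], logical=[H,I,A,b,C,D,E,F,G]
After op 4 (swap(3, 8)): offset=7, physical=[A,G,C,D,E,F,b,H,I], logical=[H,I,A,G,C,D,E,F,b]
After op 5 (rotate(+2)): offset=0, physical=[A,G,C,D,E,F,b,H,I], logical=[A,G,C,D,E,F,b,H,I]
After op 6 (swap(4, 0)): offset=0, physical=[E,G,C,D,A,F,b,H,I], logical=[E,G,C,D,A,F,b,H,I]
After op 7 (swap(1, 0)): offset=0, physical=[G,E,C,D,A,F,b,H,I], logical=[G,E,C,D,A,F,b,H,I]

Answer: A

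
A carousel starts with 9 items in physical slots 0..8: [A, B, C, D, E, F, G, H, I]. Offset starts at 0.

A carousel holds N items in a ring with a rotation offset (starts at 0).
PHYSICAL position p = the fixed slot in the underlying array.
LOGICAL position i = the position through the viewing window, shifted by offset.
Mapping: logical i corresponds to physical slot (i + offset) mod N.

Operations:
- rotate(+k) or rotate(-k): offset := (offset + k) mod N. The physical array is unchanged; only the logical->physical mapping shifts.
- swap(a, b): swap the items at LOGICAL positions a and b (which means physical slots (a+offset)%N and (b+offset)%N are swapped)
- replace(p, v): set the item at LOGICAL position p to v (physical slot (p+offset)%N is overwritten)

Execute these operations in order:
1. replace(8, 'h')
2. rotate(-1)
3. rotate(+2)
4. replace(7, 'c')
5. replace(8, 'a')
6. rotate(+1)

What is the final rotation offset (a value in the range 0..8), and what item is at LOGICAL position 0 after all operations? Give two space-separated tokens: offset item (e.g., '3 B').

Answer: 2 C

Derivation:
After op 1 (replace(8, 'h')): offset=0, physical=[A,B,C,D,E,F,G,H,h], logical=[A,B,C,D,E,F,G,H,h]
After op 2 (rotate(-1)): offset=8, physical=[A,B,C,D,E,F,G,H,h], logical=[h,A,B,C,D,E,F,G,H]
After op 3 (rotate(+2)): offset=1, physical=[A,B,C,D,E,F,G,H,h], logical=[B,C,D,E,F,G,H,h,A]
After op 4 (replace(7, 'c')): offset=1, physical=[A,B,C,D,E,F,G,H,c], logical=[B,C,D,E,F,G,H,c,A]
After op 5 (replace(8, 'a')): offset=1, physical=[a,B,C,D,E,F,G,H,c], logical=[B,C,D,E,F,G,H,c,a]
After op 6 (rotate(+1)): offset=2, physical=[a,B,C,D,E,F,G,H,c], logical=[C,D,E,F,G,H,c,a,B]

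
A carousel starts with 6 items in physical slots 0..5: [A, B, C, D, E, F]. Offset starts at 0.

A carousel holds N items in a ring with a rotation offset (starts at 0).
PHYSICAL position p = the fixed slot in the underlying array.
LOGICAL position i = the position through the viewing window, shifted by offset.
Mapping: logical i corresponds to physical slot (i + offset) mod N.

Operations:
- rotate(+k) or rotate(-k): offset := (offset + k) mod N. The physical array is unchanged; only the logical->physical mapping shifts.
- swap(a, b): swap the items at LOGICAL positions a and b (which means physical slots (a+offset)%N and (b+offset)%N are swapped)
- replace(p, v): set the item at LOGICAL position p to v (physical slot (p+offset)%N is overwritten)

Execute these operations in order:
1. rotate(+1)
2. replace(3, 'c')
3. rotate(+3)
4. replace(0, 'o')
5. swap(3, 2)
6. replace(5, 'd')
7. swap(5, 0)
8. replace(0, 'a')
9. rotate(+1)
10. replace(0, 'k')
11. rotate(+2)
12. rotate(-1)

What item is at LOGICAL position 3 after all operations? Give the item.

Answer: o

Derivation:
After op 1 (rotate(+1)): offset=1, physical=[A,B,C,D,E,F], logical=[B,C,D,E,F,A]
After op 2 (replace(3, 'c')): offset=1, physical=[A,B,C,D,c,F], logical=[B,C,D,c,F,A]
After op 3 (rotate(+3)): offset=4, physical=[A,B,C,D,c,F], logical=[c,F,A,B,C,D]
After op 4 (replace(0, 'o')): offset=4, physical=[A,B,C,D,o,F], logical=[o,F,A,B,C,D]
After op 5 (swap(3, 2)): offset=4, physical=[B,A,C,D,o,F], logical=[o,F,B,A,C,D]
After op 6 (replace(5, 'd')): offset=4, physical=[B,A,C,d,o,F], logical=[o,F,B,A,C,d]
After op 7 (swap(5, 0)): offset=4, physical=[B,A,C,o,d,F], logical=[d,F,B,A,C,o]
After op 8 (replace(0, 'a')): offset=4, physical=[B,A,C,o,a,F], logical=[a,F,B,A,C,o]
After op 9 (rotate(+1)): offset=5, physical=[B,A,C,o,a,F], logical=[F,B,A,C,o,a]
After op 10 (replace(0, 'k')): offset=5, physical=[B,A,C,o,a,k], logical=[k,B,A,C,o,a]
After op 11 (rotate(+2)): offset=1, physical=[B,A,C,o,a,k], logical=[A,C,o,a,k,B]
After op 12 (rotate(-1)): offset=0, physical=[B,A,C,o,a,k], logical=[B,A,C,o,a,k]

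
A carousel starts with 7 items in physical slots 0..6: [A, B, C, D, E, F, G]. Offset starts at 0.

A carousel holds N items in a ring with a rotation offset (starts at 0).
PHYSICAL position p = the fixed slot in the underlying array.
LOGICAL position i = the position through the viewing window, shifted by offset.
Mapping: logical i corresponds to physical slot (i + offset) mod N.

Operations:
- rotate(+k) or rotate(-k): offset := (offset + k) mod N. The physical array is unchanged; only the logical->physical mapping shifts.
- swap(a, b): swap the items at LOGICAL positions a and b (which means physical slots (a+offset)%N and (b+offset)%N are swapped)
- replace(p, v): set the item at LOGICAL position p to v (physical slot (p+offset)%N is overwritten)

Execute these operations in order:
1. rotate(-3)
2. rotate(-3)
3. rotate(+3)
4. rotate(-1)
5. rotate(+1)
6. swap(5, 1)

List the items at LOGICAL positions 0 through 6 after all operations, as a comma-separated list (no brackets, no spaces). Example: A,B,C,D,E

Answer: E,C,G,A,B,F,D

Derivation:
After op 1 (rotate(-3)): offset=4, physical=[A,B,C,D,E,F,G], logical=[E,F,G,A,B,C,D]
After op 2 (rotate(-3)): offset=1, physical=[A,B,C,D,E,F,G], logical=[B,C,D,E,F,G,A]
After op 3 (rotate(+3)): offset=4, physical=[A,B,C,D,E,F,G], logical=[E,F,G,A,B,C,D]
After op 4 (rotate(-1)): offset=3, physical=[A,B,C,D,E,F,G], logical=[D,E,F,G,A,B,C]
After op 5 (rotate(+1)): offset=4, physical=[A,B,C,D,E,F,G], logical=[E,F,G,A,B,C,D]
After op 6 (swap(5, 1)): offset=4, physical=[A,B,F,D,E,C,G], logical=[E,C,G,A,B,F,D]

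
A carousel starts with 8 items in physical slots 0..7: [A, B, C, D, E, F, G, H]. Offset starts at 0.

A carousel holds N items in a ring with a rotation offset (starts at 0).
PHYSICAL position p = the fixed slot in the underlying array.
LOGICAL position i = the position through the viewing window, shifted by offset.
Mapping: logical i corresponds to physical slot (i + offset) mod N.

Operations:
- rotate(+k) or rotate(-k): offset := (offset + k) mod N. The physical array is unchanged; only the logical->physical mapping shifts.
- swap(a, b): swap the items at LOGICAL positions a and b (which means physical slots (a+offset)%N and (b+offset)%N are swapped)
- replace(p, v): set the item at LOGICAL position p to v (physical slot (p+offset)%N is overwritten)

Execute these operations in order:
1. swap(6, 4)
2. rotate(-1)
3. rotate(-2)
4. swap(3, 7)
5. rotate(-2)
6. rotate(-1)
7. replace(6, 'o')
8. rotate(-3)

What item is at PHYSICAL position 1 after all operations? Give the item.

After op 1 (swap(6, 4)): offset=0, physical=[A,B,C,D,G,F,E,H], logical=[A,B,C,D,G,F,E,H]
After op 2 (rotate(-1)): offset=7, physical=[A,B,C,D,G,F,E,H], logical=[H,A,B,C,D,G,F,E]
After op 3 (rotate(-2)): offset=5, physical=[A,B,C,D,G,F,E,H], logical=[F,E,H,A,B,C,D,G]
After op 4 (swap(3, 7)): offset=5, physical=[G,B,C,D,A,F,E,H], logical=[F,E,H,G,B,C,D,A]
After op 5 (rotate(-2)): offset=3, physical=[G,B,C,D,A,F,E,H], logical=[D,A,F,E,H,G,B,C]
After op 6 (rotate(-1)): offset=2, physical=[G,B,C,D,A,F,E,H], logical=[C,D,A,F,E,H,G,B]
After op 7 (replace(6, 'o')): offset=2, physical=[o,B,C,D,A,F,E,H], logical=[C,D,A,F,E,H,o,B]
After op 8 (rotate(-3)): offset=7, physical=[o,B,C,D,A,F,E,H], logical=[H,o,B,C,D,A,F,E]

Answer: B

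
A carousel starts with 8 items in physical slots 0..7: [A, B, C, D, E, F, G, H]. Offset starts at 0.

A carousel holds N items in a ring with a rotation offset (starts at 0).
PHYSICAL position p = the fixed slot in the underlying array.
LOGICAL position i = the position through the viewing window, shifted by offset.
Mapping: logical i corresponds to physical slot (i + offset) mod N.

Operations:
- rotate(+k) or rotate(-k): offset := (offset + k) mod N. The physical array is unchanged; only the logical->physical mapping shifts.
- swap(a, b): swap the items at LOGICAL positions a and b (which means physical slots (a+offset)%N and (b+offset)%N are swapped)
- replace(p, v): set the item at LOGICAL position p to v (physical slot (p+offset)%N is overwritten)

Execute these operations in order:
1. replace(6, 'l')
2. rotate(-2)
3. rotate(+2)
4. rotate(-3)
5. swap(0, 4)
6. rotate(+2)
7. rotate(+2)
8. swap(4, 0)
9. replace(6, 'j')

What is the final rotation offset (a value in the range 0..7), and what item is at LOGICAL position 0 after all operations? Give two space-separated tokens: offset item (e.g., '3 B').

After op 1 (replace(6, 'l')): offset=0, physical=[A,B,C,D,E,F,l,H], logical=[A,B,C,D,E,F,l,H]
After op 2 (rotate(-2)): offset=6, physical=[A,B,C,D,E,F,l,H], logical=[l,H,A,B,C,D,E,F]
After op 3 (rotate(+2)): offset=0, physical=[A,B,C,D,E,F,l,H], logical=[A,B,C,D,E,F,l,H]
After op 4 (rotate(-3)): offset=5, physical=[A,B,C,D,E,F,l,H], logical=[F,l,H,A,B,C,D,E]
After op 5 (swap(0, 4)): offset=5, physical=[A,F,C,D,E,B,l,H], logical=[B,l,H,A,F,C,D,E]
After op 6 (rotate(+2)): offset=7, physical=[A,F,C,D,E,B,l,H], logical=[H,A,F,C,D,E,B,l]
After op 7 (rotate(+2)): offset=1, physical=[A,F,C,D,E,B,l,H], logical=[F,C,D,E,B,l,H,A]
After op 8 (swap(4, 0)): offset=1, physical=[A,B,C,D,E,F,l,H], logical=[B,C,D,E,F,l,H,A]
After op 9 (replace(6, 'j')): offset=1, physical=[A,B,C,D,E,F,l,j], logical=[B,C,D,E,F,l,j,A]

Answer: 1 B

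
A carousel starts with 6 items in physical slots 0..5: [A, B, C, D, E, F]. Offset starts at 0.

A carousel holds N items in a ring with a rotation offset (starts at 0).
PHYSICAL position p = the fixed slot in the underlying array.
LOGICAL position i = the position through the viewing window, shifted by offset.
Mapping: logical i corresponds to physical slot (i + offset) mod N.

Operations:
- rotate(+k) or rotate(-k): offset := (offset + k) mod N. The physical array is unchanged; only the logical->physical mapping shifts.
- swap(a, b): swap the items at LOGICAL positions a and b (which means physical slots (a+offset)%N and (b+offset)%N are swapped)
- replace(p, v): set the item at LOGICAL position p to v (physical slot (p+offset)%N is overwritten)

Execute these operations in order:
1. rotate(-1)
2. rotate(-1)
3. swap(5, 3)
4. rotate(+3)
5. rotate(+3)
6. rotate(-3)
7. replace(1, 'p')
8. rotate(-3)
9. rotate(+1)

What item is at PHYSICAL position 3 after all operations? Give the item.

After op 1 (rotate(-1)): offset=5, physical=[A,B,C,D,E,F], logical=[F,A,B,C,D,E]
After op 2 (rotate(-1)): offset=4, physical=[A,B,C,D,E,F], logical=[E,F,A,B,C,D]
After op 3 (swap(5, 3)): offset=4, physical=[A,D,C,B,E,F], logical=[E,F,A,D,C,B]
After op 4 (rotate(+3)): offset=1, physical=[A,D,C,B,E,F], logical=[D,C,B,E,F,A]
After op 5 (rotate(+3)): offset=4, physical=[A,D,C,B,E,F], logical=[E,F,A,D,C,B]
After op 6 (rotate(-3)): offset=1, physical=[A,D,C,B,E,F], logical=[D,C,B,E,F,A]
After op 7 (replace(1, 'p')): offset=1, physical=[A,D,p,B,E,F], logical=[D,p,B,E,F,A]
After op 8 (rotate(-3)): offset=4, physical=[A,D,p,B,E,F], logical=[E,F,A,D,p,B]
After op 9 (rotate(+1)): offset=5, physical=[A,D,p,B,E,F], logical=[F,A,D,p,B,E]

Answer: B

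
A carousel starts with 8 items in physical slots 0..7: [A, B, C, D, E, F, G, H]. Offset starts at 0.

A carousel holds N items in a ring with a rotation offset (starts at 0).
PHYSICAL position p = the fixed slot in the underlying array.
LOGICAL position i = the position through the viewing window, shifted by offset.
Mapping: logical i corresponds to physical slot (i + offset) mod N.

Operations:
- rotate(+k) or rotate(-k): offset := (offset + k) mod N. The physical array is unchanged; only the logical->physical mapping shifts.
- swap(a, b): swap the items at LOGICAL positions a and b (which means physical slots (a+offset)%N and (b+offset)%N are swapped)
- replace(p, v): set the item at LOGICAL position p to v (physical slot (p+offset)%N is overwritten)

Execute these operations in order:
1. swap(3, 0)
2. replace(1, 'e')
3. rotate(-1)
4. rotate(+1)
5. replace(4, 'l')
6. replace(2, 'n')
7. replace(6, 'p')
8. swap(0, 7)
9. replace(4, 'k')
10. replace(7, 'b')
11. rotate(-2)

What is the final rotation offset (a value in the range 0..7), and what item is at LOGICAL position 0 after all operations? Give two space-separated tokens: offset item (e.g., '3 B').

After op 1 (swap(3, 0)): offset=0, physical=[D,B,C,A,E,F,G,H], logical=[D,B,C,A,E,F,G,H]
After op 2 (replace(1, 'e')): offset=0, physical=[D,e,C,A,E,F,G,H], logical=[D,e,C,A,E,F,G,H]
After op 3 (rotate(-1)): offset=7, physical=[D,e,C,A,E,F,G,H], logical=[H,D,e,C,A,E,F,G]
After op 4 (rotate(+1)): offset=0, physical=[D,e,C,A,E,F,G,H], logical=[D,e,C,A,E,F,G,H]
After op 5 (replace(4, 'l')): offset=0, physical=[D,e,C,A,l,F,G,H], logical=[D,e,C,A,l,F,G,H]
After op 6 (replace(2, 'n')): offset=0, physical=[D,e,n,A,l,F,G,H], logical=[D,e,n,A,l,F,G,H]
After op 7 (replace(6, 'p')): offset=0, physical=[D,e,n,A,l,F,p,H], logical=[D,e,n,A,l,F,p,H]
After op 8 (swap(0, 7)): offset=0, physical=[H,e,n,A,l,F,p,D], logical=[H,e,n,A,l,F,p,D]
After op 9 (replace(4, 'k')): offset=0, physical=[H,e,n,A,k,F,p,D], logical=[H,e,n,A,k,F,p,D]
After op 10 (replace(7, 'b')): offset=0, physical=[H,e,n,A,k,F,p,b], logical=[H,e,n,A,k,F,p,b]
After op 11 (rotate(-2)): offset=6, physical=[H,e,n,A,k,F,p,b], logical=[p,b,H,e,n,A,k,F]

Answer: 6 p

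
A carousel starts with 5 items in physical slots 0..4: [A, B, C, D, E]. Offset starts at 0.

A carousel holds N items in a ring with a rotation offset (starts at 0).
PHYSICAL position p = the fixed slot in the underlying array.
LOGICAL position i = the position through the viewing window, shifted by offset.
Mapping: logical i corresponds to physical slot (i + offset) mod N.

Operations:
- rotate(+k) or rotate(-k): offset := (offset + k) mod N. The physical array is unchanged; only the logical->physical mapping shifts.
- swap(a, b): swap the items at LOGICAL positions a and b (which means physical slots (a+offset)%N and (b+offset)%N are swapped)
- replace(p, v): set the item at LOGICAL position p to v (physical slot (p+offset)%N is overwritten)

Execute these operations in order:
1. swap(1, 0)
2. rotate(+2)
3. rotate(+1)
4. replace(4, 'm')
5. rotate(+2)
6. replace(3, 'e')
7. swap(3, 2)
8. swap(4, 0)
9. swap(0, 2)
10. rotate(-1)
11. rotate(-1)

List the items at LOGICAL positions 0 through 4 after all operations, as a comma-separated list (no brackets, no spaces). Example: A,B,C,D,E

Answer: m,B,e,A,E

Derivation:
After op 1 (swap(1, 0)): offset=0, physical=[B,A,C,D,E], logical=[B,A,C,D,E]
After op 2 (rotate(+2)): offset=2, physical=[B,A,C,D,E], logical=[C,D,E,B,A]
After op 3 (rotate(+1)): offset=3, physical=[B,A,C,D,E], logical=[D,E,B,A,C]
After op 4 (replace(4, 'm')): offset=3, physical=[B,A,m,D,E], logical=[D,E,B,A,m]
After op 5 (rotate(+2)): offset=0, physical=[B,A,m,D,E], logical=[B,A,m,D,E]
After op 6 (replace(3, 'e')): offset=0, physical=[B,A,m,e,E], logical=[B,A,m,e,E]
After op 7 (swap(3, 2)): offset=0, physical=[B,A,e,m,E], logical=[B,A,e,m,E]
After op 8 (swap(4, 0)): offset=0, physical=[E,A,e,m,B], logical=[E,A,e,m,B]
After op 9 (swap(0, 2)): offset=0, physical=[e,A,E,m,B], logical=[e,A,E,m,B]
After op 10 (rotate(-1)): offset=4, physical=[e,A,E,m,B], logical=[B,e,A,E,m]
After op 11 (rotate(-1)): offset=3, physical=[e,A,E,m,B], logical=[m,B,e,A,E]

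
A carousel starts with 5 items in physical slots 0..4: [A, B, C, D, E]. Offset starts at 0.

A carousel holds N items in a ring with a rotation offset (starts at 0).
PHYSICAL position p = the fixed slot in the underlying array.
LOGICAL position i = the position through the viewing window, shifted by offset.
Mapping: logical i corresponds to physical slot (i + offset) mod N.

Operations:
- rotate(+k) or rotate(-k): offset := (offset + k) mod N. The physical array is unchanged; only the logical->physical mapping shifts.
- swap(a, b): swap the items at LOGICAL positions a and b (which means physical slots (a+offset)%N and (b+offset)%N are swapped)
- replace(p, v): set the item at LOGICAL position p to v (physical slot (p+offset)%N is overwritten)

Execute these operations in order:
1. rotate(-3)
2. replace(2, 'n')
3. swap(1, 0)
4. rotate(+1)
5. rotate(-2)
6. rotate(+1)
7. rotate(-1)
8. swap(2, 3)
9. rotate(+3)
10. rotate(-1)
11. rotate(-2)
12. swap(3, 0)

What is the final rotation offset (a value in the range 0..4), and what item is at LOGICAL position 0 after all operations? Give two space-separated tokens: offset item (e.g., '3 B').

Answer: 1 C

Derivation:
After op 1 (rotate(-3)): offset=2, physical=[A,B,C,D,E], logical=[C,D,E,A,B]
After op 2 (replace(2, 'n')): offset=2, physical=[A,B,C,D,n], logical=[C,D,n,A,B]
After op 3 (swap(1, 0)): offset=2, physical=[A,B,D,C,n], logical=[D,C,n,A,B]
After op 4 (rotate(+1)): offset=3, physical=[A,B,D,C,n], logical=[C,n,A,B,D]
After op 5 (rotate(-2)): offset=1, physical=[A,B,D,C,n], logical=[B,D,C,n,A]
After op 6 (rotate(+1)): offset=2, physical=[A,B,D,C,n], logical=[D,C,n,A,B]
After op 7 (rotate(-1)): offset=1, physical=[A,B,D,C,n], logical=[B,D,C,n,A]
After op 8 (swap(2, 3)): offset=1, physical=[A,B,D,n,C], logical=[B,D,n,C,A]
After op 9 (rotate(+3)): offset=4, physical=[A,B,D,n,C], logical=[C,A,B,D,n]
After op 10 (rotate(-1)): offset=3, physical=[A,B,D,n,C], logical=[n,C,A,B,D]
After op 11 (rotate(-2)): offset=1, physical=[A,B,D,n,C], logical=[B,D,n,C,A]
After op 12 (swap(3, 0)): offset=1, physical=[A,C,D,n,B], logical=[C,D,n,B,A]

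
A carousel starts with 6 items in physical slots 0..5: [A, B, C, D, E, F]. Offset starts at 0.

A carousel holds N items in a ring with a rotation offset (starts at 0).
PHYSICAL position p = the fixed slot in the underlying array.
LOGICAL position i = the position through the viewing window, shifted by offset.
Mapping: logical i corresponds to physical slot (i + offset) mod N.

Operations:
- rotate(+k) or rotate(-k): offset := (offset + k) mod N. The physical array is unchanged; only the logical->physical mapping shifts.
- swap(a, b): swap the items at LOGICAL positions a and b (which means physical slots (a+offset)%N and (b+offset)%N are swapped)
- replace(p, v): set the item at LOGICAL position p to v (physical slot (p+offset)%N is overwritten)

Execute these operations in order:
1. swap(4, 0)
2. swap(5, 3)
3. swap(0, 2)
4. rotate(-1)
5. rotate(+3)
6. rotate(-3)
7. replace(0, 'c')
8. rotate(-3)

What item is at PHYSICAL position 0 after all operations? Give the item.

After op 1 (swap(4, 0)): offset=0, physical=[E,B,C,D,A,F], logical=[E,B,C,D,A,F]
After op 2 (swap(5, 3)): offset=0, physical=[E,B,C,F,A,D], logical=[E,B,C,F,A,D]
After op 3 (swap(0, 2)): offset=0, physical=[C,B,E,F,A,D], logical=[C,B,E,F,A,D]
After op 4 (rotate(-1)): offset=5, physical=[C,B,E,F,A,D], logical=[D,C,B,E,F,A]
After op 5 (rotate(+3)): offset=2, physical=[C,B,E,F,A,D], logical=[E,F,A,D,C,B]
After op 6 (rotate(-3)): offset=5, physical=[C,B,E,F,A,D], logical=[D,C,B,E,F,A]
After op 7 (replace(0, 'c')): offset=5, physical=[C,B,E,F,A,c], logical=[c,C,B,E,F,A]
After op 8 (rotate(-3)): offset=2, physical=[C,B,E,F,A,c], logical=[E,F,A,c,C,B]

Answer: C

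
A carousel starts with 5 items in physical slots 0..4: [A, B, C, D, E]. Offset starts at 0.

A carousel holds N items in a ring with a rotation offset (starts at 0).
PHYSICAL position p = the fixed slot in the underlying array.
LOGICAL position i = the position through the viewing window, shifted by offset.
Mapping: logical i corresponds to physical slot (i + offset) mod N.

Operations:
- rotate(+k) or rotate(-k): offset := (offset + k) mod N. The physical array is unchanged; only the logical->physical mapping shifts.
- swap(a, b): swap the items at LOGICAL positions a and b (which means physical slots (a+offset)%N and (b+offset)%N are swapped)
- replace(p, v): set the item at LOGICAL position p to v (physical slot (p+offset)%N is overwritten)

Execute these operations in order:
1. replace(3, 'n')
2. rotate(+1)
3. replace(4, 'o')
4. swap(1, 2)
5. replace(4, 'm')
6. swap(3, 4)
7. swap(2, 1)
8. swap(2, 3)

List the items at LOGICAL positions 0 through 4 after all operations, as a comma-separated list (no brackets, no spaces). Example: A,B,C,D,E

After op 1 (replace(3, 'n')): offset=0, physical=[A,B,C,n,E], logical=[A,B,C,n,E]
After op 2 (rotate(+1)): offset=1, physical=[A,B,C,n,E], logical=[B,C,n,E,A]
After op 3 (replace(4, 'o')): offset=1, physical=[o,B,C,n,E], logical=[B,C,n,E,o]
After op 4 (swap(1, 2)): offset=1, physical=[o,B,n,C,E], logical=[B,n,C,E,o]
After op 5 (replace(4, 'm')): offset=1, physical=[m,B,n,C,E], logical=[B,n,C,E,m]
After op 6 (swap(3, 4)): offset=1, physical=[E,B,n,C,m], logical=[B,n,C,m,E]
After op 7 (swap(2, 1)): offset=1, physical=[E,B,C,n,m], logical=[B,C,n,m,E]
After op 8 (swap(2, 3)): offset=1, physical=[E,B,C,m,n], logical=[B,C,m,n,E]

Answer: B,C,m,n,E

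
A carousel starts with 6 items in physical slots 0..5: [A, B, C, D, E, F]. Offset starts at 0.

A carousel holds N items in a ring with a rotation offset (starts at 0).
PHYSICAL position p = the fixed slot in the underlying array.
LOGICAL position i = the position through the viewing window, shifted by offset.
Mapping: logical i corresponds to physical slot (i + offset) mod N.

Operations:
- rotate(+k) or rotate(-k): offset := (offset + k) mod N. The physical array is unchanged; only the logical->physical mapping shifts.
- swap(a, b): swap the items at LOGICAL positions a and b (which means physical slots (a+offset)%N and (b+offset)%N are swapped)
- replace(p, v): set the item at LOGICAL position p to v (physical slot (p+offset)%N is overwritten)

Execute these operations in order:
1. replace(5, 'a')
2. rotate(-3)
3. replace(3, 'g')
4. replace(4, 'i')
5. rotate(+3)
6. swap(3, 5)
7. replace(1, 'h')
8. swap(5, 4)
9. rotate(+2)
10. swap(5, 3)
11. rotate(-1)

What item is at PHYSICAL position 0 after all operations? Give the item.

Answer: g

Derivation:
After op 1 (replace(5, 'a')): offset=0, physical=[A,B,C,D,E,a], logical=[A,B,C,D,E,a]
After op 2 (rotate(-3)): offset=3, physical=[A,B,C,D,E,a], logical=[D,E,a,A,B,C]
After op 3 (replace(3, 'g')): offset=3, physical=[g,B,C,D,E,a], logical=[D,E,a,g,B,C]
After op 4 (replace(4, 'i')): offset=3, physical=[g,i,C,D,E,a], logical=[D,E,a,g,i,C]
After op 5 (rotate(+3)): offset=0, physical=[g,i,C,D,E,a], logical=[g,i,C,D,E,a]
After op 6 (swap(3, 5)): offset=0, physical=[g,i,C,a,E,D], logical=[g,i,C,a,E,D]
After op 7 (replace(1, 'h')): offset=0, physical=[g,h,C,a,E,D], logical=[g,h,C,a,E,D]
After op 8 (swap(5, 4)): offset=0, physical=[g,h,C,a,D,E], logical=[g,h,C,a,D,E]
After op 9 (rotate(+2)): offset=2, physical=[g,h,C,a,D,E], logical=[C,a,D,E,g,h]
After op 10 (swap(5, 3)): offset=2, physical=[g,E,C,a,D,h], logical=[C,a,D,h,g,E]
After op 11 (rotate(-1)): offset=1, physical=[g,E,C,a,D,h], logical=[E,C,a,D,h,g]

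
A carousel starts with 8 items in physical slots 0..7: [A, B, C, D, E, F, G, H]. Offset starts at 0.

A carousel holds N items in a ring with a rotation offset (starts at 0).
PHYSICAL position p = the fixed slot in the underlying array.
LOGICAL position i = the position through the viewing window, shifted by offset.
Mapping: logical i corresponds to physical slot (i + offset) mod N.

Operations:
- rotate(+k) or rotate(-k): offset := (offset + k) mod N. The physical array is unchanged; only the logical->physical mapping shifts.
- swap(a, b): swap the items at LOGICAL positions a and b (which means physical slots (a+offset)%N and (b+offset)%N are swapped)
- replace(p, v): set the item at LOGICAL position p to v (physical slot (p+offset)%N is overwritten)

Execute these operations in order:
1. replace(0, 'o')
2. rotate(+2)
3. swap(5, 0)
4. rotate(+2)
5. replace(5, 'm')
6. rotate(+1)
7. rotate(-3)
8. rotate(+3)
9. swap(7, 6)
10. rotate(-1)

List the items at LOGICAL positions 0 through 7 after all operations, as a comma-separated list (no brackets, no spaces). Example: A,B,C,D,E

After op 1 (replace(0, 'o')): offset=0, physical=[o,B,C,D,E,F,G,H], logical=[o,B,C,D,E,F,G,H]
After op 2 (rotate(+2)): offset=2, physical=[o,B,C,D,E,F,G,H], logical=[C,D,E,F,G,H,o,B]
After op 3 (swap(5, 0)): offset=2, physical=[o,B,H,D,E,F,G,C], logical=[H,D,E,F,G,C,o,B]
After op 4 (rotate(+2)): offset=4, physical=[o,B,H,D,E,F,G,C], logical=[E,F,G,C,o,B,H,D]
After op 5 (replace(5, 'm')): offset=4, physical=[o,m,H,D,E,F,G,C], logical=[E,F,G,C,o,m,H,D]
After op 6 (rotate(+1)): offset=5, physical=[o,m,H,D,E,F,G,C], logical=[F,G,C,o,m,H,D,E]
After op 7 (rotate(-3)): offset=2, physical=[o,m,H,D,E,F,G,C], logical=[H,D,E,F,G,C,o,m]
After op 8 (rotate(+3)): offset=5, physical=[o,m,H,D,E,F,G,C], logical=[F,G,C,o,m,H,D,E]
After op 9 (swap(7, 6)): offset=5, physical=[o,m,H,E,D,F,G,C], logical=[F,G,C,o,m,H,E,D]
After op 10 (rotate(-1)): offset=4, physical=[o,m,H,E,D,F,G,C], logical=[D,F,G,C,o,m,H,E]

Answer: D,F,G,C,o,m,H,E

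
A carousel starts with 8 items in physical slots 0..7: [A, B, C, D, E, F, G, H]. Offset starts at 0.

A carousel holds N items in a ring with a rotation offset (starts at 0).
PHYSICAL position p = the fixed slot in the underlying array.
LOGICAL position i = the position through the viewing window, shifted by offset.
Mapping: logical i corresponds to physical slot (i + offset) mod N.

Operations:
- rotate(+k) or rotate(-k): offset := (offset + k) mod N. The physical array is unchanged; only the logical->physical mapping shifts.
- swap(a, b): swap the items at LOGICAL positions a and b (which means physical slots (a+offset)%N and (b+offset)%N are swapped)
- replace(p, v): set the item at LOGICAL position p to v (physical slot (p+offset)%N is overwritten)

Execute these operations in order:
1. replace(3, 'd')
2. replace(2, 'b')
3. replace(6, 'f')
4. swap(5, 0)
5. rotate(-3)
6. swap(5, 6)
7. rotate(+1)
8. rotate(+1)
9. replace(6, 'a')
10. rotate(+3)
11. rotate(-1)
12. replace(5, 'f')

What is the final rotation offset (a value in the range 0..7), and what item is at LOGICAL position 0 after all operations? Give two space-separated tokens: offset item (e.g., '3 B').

After op 1 (replace(3, 'd')): offset=0, physical=[A,B,C,d,E,F,G,H], logical=[A,B,C,d,E,F,G,H]
After op 2 (replace(2, 'b')): offset=0, physical=[A,B,b,d,E,F,G,H], logical=[A,B,b,d,E,F,G,H]
After op 3 (replace(6, 'f')): offset=0, physical=[A,B,b,d,E,F,f,H], logical=[A,B,b,d,E,F,f,H]
After op 4 (swap(5, 0)): offset=0, physical=[F,B,b,d,E,A,f,H], logical=[F,B,b,d,E,A,f,H]
After op 5 (rotate(-3)): offset=5, physical=[F,B,b,d,E,A,f,H], logical=[A,f,H,F,B,b,d,E]
After op 6 (swap(5, 6)): offset=5, physical=[F,B,d,b,E,A,f,H], logical=[A,f,H,F,B,d,b,E]
After op 7 (rotate(+1)): offset=6, physical=[F,B,d,b,E,A,f,H], logical=[f,H,F,B,d,b,E,A]
After op 8 (rotate(+1)): offset=7, physical=[F,B,d,b,E,A,f,H], logical=[H,F,B,d,b,E,A,f]
After op 9 (replace(6, 'a')): offset=7, physical=[F,B,d,b,E,a,f,H], logical=[H,F,B,d,b,E,a,f]
After op 10 (rotate(+3)): offset=2, physical=[F,B,d,b,E,a,f,H], logical=[d,b,E,a,f,H,F,B]
After op 11 (rotate(-1)): offset=1, physical=[F,B,d,b,E,a,f,H], logical=[B,d,b,E,a,f,H,F]
After op 12 (replace(5, 'f')): offset=1, physical=[F,B,d,b,E,a,f,H], logical=[B,d,b,E,a,f,H,F]

Answer: 1 B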